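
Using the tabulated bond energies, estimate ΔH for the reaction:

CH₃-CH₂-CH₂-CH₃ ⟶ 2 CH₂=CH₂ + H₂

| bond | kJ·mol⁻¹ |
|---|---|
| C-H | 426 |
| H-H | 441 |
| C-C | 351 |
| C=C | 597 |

Bonds broken (reactants):
  C-C: 3 × 351 = 1053
  C-H: 10 × 426 = 4260
  Σ(broken) = 5313 kJ
Bonds formed (products):
  C-H: 8 × 426 = 3408
  C=C: 2 × 597 = 1194
  H-H: 1 × 441 = 441
  Σ(formed) = 5043 kJ
ΔH = Σ(broken) − Σ(formed) = 5313 − 5043 = +270 kJ

ΔH ≈ +270 kJ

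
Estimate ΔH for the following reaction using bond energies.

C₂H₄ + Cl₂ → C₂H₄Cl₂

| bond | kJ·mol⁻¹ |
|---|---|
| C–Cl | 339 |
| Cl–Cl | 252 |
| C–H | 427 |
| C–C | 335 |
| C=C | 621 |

Bonds broken (reactants):
  C–H: 4 × 427 = 1708
  C=C: 1 × 621 = 621
  Cl–Cl: 1 × 252 = 252
  Σ(broken) = 2581 kJ
Bonds formed (products):
  C–C: 1 × 335 = 335
  C–Cl: 2 × 339 = 678
  C–H: 4 × 427 = 1708
  Σ(formed) = 2721 kJ
ΔH = Σ(broken) − Σ(formed) = 2581 − 2721 = −140 kJ

ΔH ≈ −140 kJ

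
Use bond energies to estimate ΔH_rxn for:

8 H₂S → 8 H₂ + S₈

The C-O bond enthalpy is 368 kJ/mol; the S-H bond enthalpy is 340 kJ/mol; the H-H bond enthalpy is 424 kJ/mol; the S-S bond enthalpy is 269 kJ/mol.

Bonds broken (reactants):
  S-H: 16 × 340 = 5440
  Σ(broken) = 5440 kJ
Bonds formed (products):
  H-H: 8 × 424 = 3392
  S-S: 8 × 269 = 2152
  Σ(formed) = 5544 kJ
ΔH = Σ(broken) − Σ(formed) = 5440 − 5544 = −104 kJ

ΔH ≈ −104 kJ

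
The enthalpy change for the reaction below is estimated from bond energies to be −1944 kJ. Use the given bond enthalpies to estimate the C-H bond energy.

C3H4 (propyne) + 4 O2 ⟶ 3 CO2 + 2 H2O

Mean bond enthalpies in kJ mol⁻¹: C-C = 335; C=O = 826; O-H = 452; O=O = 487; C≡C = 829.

Let D be the C-H bond energy.
Σ(broken) = 1×829 + 1×335 + 4×D + 4×487 = 3112 + 4D
Σ(formed) = 6×826 + 4×452 = 6764
ΔH = Σ(broken) − Σ(formed) = (3112 + 4D) − (6764) = −3652 + 4D
Setting this equal to −1944 kJ gives 4D = 1708, so D = 427 kJ/mol.

D(C-H) ≈ 427 kJ/mol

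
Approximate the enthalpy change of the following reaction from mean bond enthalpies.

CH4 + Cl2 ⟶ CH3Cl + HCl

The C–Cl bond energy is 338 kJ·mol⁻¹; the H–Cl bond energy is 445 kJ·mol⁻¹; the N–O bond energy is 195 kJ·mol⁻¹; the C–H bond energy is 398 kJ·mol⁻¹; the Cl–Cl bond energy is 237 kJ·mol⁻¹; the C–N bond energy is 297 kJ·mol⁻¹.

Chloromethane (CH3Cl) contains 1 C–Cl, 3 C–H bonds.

ΔH ≈ −148 kJ

Bonds broken (reactants):
  C–H: 4 × 398 = 1592
  Cl–Cl: 1 × 237 = 237
  Σ(broken) = 1829 kJ
Bonds formed (products):
  C–Cl: 1 × 338 = 338
  C–H: 3 × 398 = 1194
  H–Cl: 1 × 445 = 445
  Σ(formed) = 1977 kJ
ΔH = Σ(broken) − Σ(formed) = 1829 − 1977 = −148 kJ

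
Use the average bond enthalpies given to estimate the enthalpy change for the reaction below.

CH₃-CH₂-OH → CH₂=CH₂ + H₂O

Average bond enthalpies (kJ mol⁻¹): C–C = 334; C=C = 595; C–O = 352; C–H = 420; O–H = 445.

ΔH ≈ +66 kJ

Bonds broken (reactants):
  C–C: 1 × 334 = 334
  C–H: 5 × 420 = 2100
  C–O: 1 × 352 = 352
  O–H: 1 × 445 = 445
  Σ(broken) = 3231 kJ
Bonds formed (products):
  C–H: 4 × 420 = 1680
  C=C: 1 × 595 = 595
  O–H: 2 × 445 = 890
  Σ(formed) = 3165 kJ
ΔH = Σ(broken) − Σ(formed) = 3231 − 3165 = +66 kJ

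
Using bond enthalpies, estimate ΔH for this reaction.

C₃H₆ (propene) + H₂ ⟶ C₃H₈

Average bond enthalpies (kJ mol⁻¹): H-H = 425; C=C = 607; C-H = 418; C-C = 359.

ΔH ≈ −163 kJ

Bonds broken (reactants):
  C-C: 1 × 359 = 359
  C-H: 6 × 418 = 2508
  C=C: 1 × 607 = 607
  H-H: 1 × 425 = 425
  Σ(broken) = 3899 kJ
Bonds formed (products):
  C-C: 2 × 359 = 718
  C-H: 8 × 418 = 3344
  Σ(formed) = 4062 kJ
ΔH = Σ(broken) − Σ(formed) = 3899 − 4062 = −163 kJ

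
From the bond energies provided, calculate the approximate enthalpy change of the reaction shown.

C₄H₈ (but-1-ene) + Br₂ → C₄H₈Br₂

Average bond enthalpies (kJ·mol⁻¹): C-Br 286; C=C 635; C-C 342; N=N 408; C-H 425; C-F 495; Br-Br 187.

Bonds broken (reactants):
  Br-Br: 1 × 187 = 187
  C-C: 2 × 342 = 684
  C-H: 8 × 425 = 3400
  C=C: 1 × 635 = 635
  Σ(broken) = 4906 kJ
Bonds formed (products):
  C-Br: 2 × 286 = 572
  C-C: 3 × 342 = 1026
  C-H: 8 × 425 = 3400
  Σ(formed) = 4998 kJ
ΔH = Σ(broken) − Σ(formed) = 4906 − 4998 = −92 kJ

ΔH ≈ −92 kJ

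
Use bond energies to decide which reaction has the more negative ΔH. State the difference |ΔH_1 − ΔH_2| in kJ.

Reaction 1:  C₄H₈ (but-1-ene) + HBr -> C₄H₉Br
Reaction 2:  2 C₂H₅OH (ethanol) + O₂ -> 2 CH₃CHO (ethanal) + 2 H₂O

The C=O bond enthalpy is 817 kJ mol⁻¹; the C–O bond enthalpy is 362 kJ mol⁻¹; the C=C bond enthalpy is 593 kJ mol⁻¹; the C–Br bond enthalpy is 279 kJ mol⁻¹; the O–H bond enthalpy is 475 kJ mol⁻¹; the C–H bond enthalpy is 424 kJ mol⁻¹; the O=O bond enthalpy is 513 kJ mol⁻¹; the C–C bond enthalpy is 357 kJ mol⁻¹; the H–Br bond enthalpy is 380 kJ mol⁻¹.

Reaction 2, by 412 kJ

Reaction 1:
  Bonds broken (reactants):
    C–C: 2 × 357 = 714
    C–H: 8 × 424 = 3392
    C=C: 1 × 593 = 593
    H–Br: 1 × 380 = 380
    Σ(broken) = 5079 kJ
  Bonds formed (products):
    C–Br: 1 × 279 = 279
    C–C: 3 × 357 = 1071
    C–H: 9 × 424 = 3816
    Σ(formed) = 5166 kJ
  ΔH_1 = 5079 − 5166 = −87 kJ
Reaction 2:
  Bonds broken (reactants):
    C–C: 2 × 357 = 714
    C–H: 10 × 424 = 4240
    C–O: 2 × 362 = 724
    O–H: 2 × 475 = 950
    O=O: 1 × 513 = 513
    Σ(broken) = 7141 kJ
  Bonds formed (products):
    C–C: 2 × 357 = 714
    C–H: 8 × 424 = 3392
    C=O: 2 × 817 = 1634
    O–H: 4 × 475 = 1900
    Σ(formed) = 7640 kJ
  ΔH_2 = 7141 − 7640 = −499 kJ
ΔH_1 − ΔH_2 = +412 kJ, so reaction 2 has the more negative ΔH; |ΔH_1 − ΔH_2| = 412 kJ.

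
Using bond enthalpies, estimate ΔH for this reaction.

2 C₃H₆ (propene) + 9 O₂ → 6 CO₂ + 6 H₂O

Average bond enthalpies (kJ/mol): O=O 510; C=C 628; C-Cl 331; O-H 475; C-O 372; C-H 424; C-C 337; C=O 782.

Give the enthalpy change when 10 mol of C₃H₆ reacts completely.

Bonds broken (reactants):
  C-C: 2 × 337 = 674
  C-H: 12 × 424 = 5088
  C=C: 2 × 628 = 1256
  O=O: 9 × 510 = 4590
  Σ(broken) = 11608 kJ
Bonds formed (products):
  C=O: 12 × 782 = 9384
  O-H: 12 × 475 = 5700
  Σ(formed) = 15084 kJ
ΔH = Σ(broken) − Σ(formed) = 11608 − 15084 = −3476 kJ
For 5× the reaction as written: 5 × (−3476) = −17380 kJ

ΔH = −17380 kJ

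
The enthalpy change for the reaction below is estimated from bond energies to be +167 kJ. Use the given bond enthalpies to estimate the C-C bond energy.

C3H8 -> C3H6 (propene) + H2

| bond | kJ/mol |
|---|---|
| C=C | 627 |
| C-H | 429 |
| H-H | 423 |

D(C-C) ≈ 359 kJ/mol

Let D be the C-C bond energy.
Σ(broken) = 2×D + 8×429 = 3432 + 2D
Σ(formed) = 1×D + 6×429 + 1×627 + 1×423 = 3624 + D
ΔH = Σ(broken) − Σ(formed) = (3432 + 2D) − (3624 + D) = −192 + D
Setting this equal to +167 kJ gives D = 359 kJ/mol.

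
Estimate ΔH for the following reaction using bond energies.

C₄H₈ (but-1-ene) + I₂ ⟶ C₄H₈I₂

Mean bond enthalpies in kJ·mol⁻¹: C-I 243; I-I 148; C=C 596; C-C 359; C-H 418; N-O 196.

ΔH ≈ −101 kJ

Bonds broken (reactants):
  C-C: 2 × 359 = 718
  C-H: 8 × 418 = 3344
  C=C: 1 × 596 = 596
  I-I: 1 × 148 = 148
  Σ(broken) = 4806 kJ
Bonds formed (products):
  C-C: 3 × 359 = 1077
  C-H: 8 × 418 = 3344
  C-I: 2 × 243 = 486
  Σ(formed) = 4907 kJ
ΔH = Σ(broken) − Σ(formed) = 4806 − 4907 = −101 kJ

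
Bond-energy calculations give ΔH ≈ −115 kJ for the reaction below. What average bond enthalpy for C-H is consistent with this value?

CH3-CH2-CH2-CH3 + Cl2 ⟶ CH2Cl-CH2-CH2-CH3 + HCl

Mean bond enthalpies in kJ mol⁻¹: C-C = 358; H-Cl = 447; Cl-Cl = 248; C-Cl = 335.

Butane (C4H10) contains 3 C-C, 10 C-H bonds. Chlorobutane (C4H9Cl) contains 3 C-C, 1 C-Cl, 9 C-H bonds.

D(C-H) ≈ 419 kJ/mol

Let D be the C-H bond energy.
Σ(broken) = 3×358 + 10×D + 1×248 = 1322 + 10D
Σ(formed) = 3×358 + 1×335 + 9×D + 1×447 = 1856 + 9D
ΔH = Σ(broken) − Σ(formed) = (1322 + 10D) − (1856 + 9D) = −534 + D
Setting this equal to −115 kJ gives D = 419 kJ/mol.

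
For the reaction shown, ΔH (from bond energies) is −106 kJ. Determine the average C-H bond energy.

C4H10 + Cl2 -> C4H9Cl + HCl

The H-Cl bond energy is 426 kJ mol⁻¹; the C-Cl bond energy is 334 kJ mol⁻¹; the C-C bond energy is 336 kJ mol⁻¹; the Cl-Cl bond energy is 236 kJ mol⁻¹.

Let D be the C-H bond energy.
Σ(broken) = 3×336 + 10×D + 1×236 = 1244 + 10D
Σ(formed) = 3×336 + 1×334 + 9×D + 1×426 = 1768 + 9D
ΔH = Σ(broken) − Σ(formed) = (1244 + 10D) − (1768 + 9D) = −524 + D
Setting this equal to −106 kJ gives D = 418 kJ/mol.

D(C-H) ≈ 418 kJ/mol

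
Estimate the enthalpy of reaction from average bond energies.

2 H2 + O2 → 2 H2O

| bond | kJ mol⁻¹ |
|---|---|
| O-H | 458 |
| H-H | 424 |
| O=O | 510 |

Bonds broken (reactants):
  H-H: 2 × 424 = 848
  O=O: 1 × 510 = 510
  Σ(broken) = 1358 kJ
Bonds formed (products):
  O-H: 4 × 458 = 1832
  Σ(formed) = 1832 kJ
ΔH = Σ(broken) − Σ(formed) = 1358 − 1832 = −474 kJ

ΔH ≈ −474 kJ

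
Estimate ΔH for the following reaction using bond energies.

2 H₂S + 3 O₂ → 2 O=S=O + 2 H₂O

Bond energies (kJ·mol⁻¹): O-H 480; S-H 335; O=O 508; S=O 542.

Bonds broken (reactants):
  O=O: 3 × 508 = 1524
  S-H: 4 × 335 = 1340
  Σ(broken) = 2864 kJ
Bonds formed (products):
  O-H: 4 × 480 = 1920
  S=O: 4 × 542 = 2168
  Σ(formed) = 4088 kJ
ΔH = Σ(broken) − Σ(formed) = 2864 − 4088 = −1224 kJ

ΔH ≈ −1224 kJ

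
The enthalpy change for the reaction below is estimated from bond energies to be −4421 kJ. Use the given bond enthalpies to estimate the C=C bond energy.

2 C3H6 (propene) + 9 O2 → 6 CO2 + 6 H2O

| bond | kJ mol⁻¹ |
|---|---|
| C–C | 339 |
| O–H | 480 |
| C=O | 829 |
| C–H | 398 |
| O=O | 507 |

D(C=C) ≈ 635 kJ/mol

Let D be the C=C bond energy.
Σ(broken) = 2×339 + 12×398 + 2×D + 9×507 = 10017 + 2D
Σ(formed) = 12×829 + 12×480 = 15708
ΔH = Σ(broken) − Σ(formed) = (10017 + 2D) − (15708) = −5691 + 2D
Setting this equal to −4421 kJ gives 2D = 1270, so D = 635 kJ/mol.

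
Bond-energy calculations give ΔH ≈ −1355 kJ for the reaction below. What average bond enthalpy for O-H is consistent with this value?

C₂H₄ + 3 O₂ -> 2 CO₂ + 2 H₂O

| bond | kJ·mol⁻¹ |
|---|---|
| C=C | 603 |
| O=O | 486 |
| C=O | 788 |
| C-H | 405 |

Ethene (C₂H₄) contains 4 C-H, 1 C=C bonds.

D(O-H) ≈ 471 kJ/mol

Let D be the O-H bond energy.
Σ(broken) = 4×405 + 1×603 + 3×486 = 3681
Σ(formed) = 4×788 + 4×D = 3152 + 4D
ΔH = Σ(broken) − Σ(formed) = (3681) − (3152 + 4D) = +529 − 4D
Setting this equal to −1355 kJ gives 4D = 1884, so D = 471 kJ/mol.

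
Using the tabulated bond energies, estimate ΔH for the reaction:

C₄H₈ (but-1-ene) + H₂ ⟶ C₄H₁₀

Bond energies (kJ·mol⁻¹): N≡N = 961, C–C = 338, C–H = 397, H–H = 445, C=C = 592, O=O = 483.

Bonds broken (reactants):
  C–C: 2 × 338 = 676
  C–H: 8 × 397 = 3176
  C=C: 1 × 592 = 592
  H–H: 1 × 445 = 445
  Σ(broken) = 4889 kJ
Bonds formed (products):
  C–C: 3 × 338 = 1014
  C–H: 10 × 397 = 3970
  Σ(formed) = 4984 kJ
ΔH = Σ(broken) − Σ(formed) = 4889 − 4984 = −95 kJ

ΔH ≈ −95 kJ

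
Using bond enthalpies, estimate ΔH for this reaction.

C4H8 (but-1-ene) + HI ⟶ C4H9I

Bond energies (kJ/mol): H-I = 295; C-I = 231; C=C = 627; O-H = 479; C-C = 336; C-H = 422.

ΔH ≈ −67 kJ

Bonds broken (reactants):
  C-C: 2 × 336 = 672
  C-H: 8 × 422 = 3376
  C=C: 1 × 627 = 627
  H-I: 1 × 295 = 295
  Σ(broken) = 4970 kJ
Bonds formed (products):
  C-C: 3 × 336 = 1008
  C-H: 9 × 422 = 3798
  C-I: 1 × 231 = 231
  Σ(formed) = 5037 kJ
ΔH = Σ(broken) − Σ(formed) = 4970 − 5037 = −67 kJ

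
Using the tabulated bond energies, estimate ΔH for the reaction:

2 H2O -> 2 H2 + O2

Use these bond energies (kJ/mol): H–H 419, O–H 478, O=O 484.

ΔH ≈ +590 kJ

Bonds broken (reactants):
  O–H: 4 × 478 = 1912
  Σ(broken) = 1912 kJ
Bonds formed (products):
  H–H: 2 × 419 = 838
  O=O: 1 × 484 = 484
  Σ(formed) = 1322 kJ
ΔH = Σ(broken) − Σ(formed) = 1912 − 1322 = +590 kJ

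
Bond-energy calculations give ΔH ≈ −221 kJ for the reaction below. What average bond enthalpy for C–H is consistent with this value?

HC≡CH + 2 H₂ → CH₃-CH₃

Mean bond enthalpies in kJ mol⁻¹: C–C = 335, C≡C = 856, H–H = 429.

D(C–H) ≈ 400 kJ/mol

Let D be the C–H bond energy.
Σ(broken) = 1×856 + 2×D + 2×429 = 1714 + 2D
Σ(formed) = 1×335 + 6×D = 335 + 6D
ΔH = Σ(broken) − Σ(formed) = (1714 + 2D) − (335 + 6D) = +1379 − 4D
Setting this equal to −221 kJ gives 4D = 1600, so D = 400 kJ/mol.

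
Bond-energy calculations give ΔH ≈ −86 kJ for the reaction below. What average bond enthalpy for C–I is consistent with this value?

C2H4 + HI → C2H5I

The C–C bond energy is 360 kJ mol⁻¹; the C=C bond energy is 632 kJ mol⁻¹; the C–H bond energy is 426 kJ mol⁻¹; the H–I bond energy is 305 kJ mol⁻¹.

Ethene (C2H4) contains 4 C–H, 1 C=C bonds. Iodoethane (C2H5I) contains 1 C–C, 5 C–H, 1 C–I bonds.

D(C–I) ≈ 237 kJ/mol

Let D be the C–I bond energy.
Σ(broken) = 4×426 + 1×632 + 1×305 = 2641
Σ(formed) = 1×360 + 5×426 + 1×D = 2490 + D
ΔH = Σ(broken) − Σ(formed) = (2641) − (2490 + D) = +151 − D
Setting this equal to −86 kJ gives D = 237 kJ/mol.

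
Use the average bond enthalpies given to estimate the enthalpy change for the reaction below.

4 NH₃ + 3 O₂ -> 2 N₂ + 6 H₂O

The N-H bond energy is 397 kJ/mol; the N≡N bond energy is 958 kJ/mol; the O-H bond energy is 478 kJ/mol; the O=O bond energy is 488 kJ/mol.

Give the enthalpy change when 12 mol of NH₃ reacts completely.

Bonds broken (reactants):
  N-H: 12 × 397 = 4764
  O=O: 3 × 488 = 1464
  Σ(broken) = 6228 kJ
Bonds formed (products):
  N≡N: 2 × 958 = 1916
  O-H: 12 × 478 = 5736
  Σ(formed) = 7652 kJ
ΔH = Σ(broken) − Σ(formed) = 6228 − 7652 = −1424 kJ
For 3× the reaction as written: 3 × (−1424) = −4272 kJ

ΔH = −4272 kJ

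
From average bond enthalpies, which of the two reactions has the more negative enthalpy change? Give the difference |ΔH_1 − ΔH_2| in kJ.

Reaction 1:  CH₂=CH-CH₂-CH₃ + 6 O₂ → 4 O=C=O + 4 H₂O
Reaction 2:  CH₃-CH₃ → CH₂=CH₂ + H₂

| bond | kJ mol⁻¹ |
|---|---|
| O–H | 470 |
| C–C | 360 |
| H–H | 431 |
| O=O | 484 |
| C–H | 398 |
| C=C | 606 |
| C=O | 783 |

Reaction 1:
  Bonds broken (reactants):
    C–C: 2 × 360 = 720
    C–H: 8 × 398 = 3184
    C=C: 1 × 606 = 606
    O=O: 6 × 484 = 2904
    Σ(broken) = 7414 kJ
  Bonds formed (products):
    C=O: 8 × 783 = 6264
    O–H: 8 × 470 = 3760
    Σ(formed) = 10024 kJ
  ΔH_1 = 7414 − 10024 = −2610 kJ
Reaction 2:
  Bonds broken (reactants):
    C–C: 1 × 360 = 360
    C–H: 6 × 398 = 2388
    Σ(broken) = 2748 kJ
  Bonds formed (products):
    C–H: 4 × 398 = 1592
    C=C: 1 × 606 = 606
    H–H: 1 × 431 = 431
    Σ(formed) = 2629 kJ
  ΔH_2 = 2748 − 2629 = +119 kJ
ΔH_1 − ΔH_2 = −2729 kJ, so reaction 1 has the more negative ΔH; |ΔH_1 − ΔH_2| = 2729 kJ.

Reaction 1, by 2729 kJ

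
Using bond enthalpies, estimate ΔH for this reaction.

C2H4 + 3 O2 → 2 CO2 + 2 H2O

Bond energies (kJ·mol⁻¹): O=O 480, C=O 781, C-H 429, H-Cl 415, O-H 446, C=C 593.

Bonds broken (reactants):
  C-H: 4 × 429 = 1716
  C=C: 1 × 593 = 593
  O=O: 3 × 480 = 1440
  Σ(broken) = 3749 kJ
Bonds formed (products):
  C=O: 4 × 781 = 3124
  O-H: 4 × 446 = 1784
  Σ(formed) = 4908 kJ
ΔH = Σ(broken) − Σ(formed) = 3749 − 4908 = −1159 kJ

ΔH ≈ −1159 kJ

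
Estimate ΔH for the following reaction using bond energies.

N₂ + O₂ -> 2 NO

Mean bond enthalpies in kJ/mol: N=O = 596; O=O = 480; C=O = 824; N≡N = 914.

Bonds broken (reactants):
  N≡N: 1 × 914 = 914
  O=O: 1 × 480 = 480
  Σ(broken) = 1394 kJ
Bonds formed (products):
  N=O: 2 × 596 = 1192
  Σ(formed) = 1192 kJ
ΔH = Σ(broken) − Σ(formed) = 1394 − 1192 = +202 kJ

ΔH ≈ +202 kJ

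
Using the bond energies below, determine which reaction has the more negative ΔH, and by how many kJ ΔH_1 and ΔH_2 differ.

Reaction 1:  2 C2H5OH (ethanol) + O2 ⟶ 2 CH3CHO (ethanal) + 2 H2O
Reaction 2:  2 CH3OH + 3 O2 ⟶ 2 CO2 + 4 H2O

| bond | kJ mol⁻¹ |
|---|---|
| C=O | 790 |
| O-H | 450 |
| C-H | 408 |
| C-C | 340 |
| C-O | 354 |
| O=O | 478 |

Reaction 1:
  Bonds broken (reactants):
    C-C: 2 × 340 = 680
    C-H: 10 × 408 = 4080
    C-O: 2 × 354 = 708
    O-H: 2 × 450 = 900
    O=O: 1 × 478 = 478
    Σ(broken) = 6846 kJ
  Bonds formed (products):
    C-C: 2 × 340 = 680
    C-H: 8 × 408 = 3264
    C=O: 2 × 790 = 1580
    O-H: 4 × 450 = 1800
    Σ(formed) = 7324 kJ
  ΔH_1 = 6846 − 7324 = −478 kJ
Reaction 2:
  Bonds broken (reactants):
    C-H: 6 × 408 = 2448
    C-O: 2 × 354 = 708
    O-H: 2 × 450 = 900
    O=O: 3 × 478 = 1434
    Σ(broken) = 5490 kJ
  Bonds formed (products):
    C=O: 4 × 790 = 3160
    O-H: 8 × 450 = 3600
    Σ(formed) = 6760 kJ
  ΔH_2 = 5490 − 6760 = −1270 kJ
ΔH_1 − ΔH_2 = +792 kJ, so reaction 2 has the more negative ΔH; |ΔH_1 − ΔH_2| = 792 kJ.

Reaction 2, by 792 kJ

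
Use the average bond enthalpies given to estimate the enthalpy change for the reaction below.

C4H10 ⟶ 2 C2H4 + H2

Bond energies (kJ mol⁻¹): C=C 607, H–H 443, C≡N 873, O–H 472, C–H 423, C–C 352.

ΔH ≈ +245 kJ

Bonds broken (reactants):
  C–C: 3 × 352 = 1056
  C–H: 10 × 423 = 4230
  Σ(broken) = 5286 kJ
Bonds formed (products):
  C–H: 8 × 423 = 3384
  C=C: 2 × 607 = 1214
  H–H: 1 × 443 = 443
  Σ(formed) = 5041 kJ
ΔH = Σ(broken) − Σ(formed) = 5286 − 5041 = +245 kJ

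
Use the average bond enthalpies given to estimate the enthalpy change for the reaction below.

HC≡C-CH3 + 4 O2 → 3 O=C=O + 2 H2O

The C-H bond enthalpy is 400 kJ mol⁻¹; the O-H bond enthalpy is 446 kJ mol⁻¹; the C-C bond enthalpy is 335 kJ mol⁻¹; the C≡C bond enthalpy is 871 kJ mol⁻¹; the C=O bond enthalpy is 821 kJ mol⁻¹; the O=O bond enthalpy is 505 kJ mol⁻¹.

ΔH ≈ −1884 kJ

Bonds broken (reactants):
  C≡C: 1 × 871 = 871
  C-C: 1 × 335 = 335
  C-H: 4 × 400 = 1600
  O=O: 4 × 505 = 2020
  Σ(broken) = 4826 kJ
Bonds formed (products):
  C=O: 6 × 821 = 4926
  O-H: 4 × 446 = 1784
  Σ(formed) = 6710 kJ
ΔH = Σ(broken) − Σ(formed) = 4826 − 6710 = −1884 kJ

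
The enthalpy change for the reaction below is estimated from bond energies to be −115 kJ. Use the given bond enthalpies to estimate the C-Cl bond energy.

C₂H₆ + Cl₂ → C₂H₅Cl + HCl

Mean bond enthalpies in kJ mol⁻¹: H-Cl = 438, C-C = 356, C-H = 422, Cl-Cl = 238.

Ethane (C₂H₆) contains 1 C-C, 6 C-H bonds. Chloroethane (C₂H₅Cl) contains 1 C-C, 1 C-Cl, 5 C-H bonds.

D(C-Cl) ≈ 337 kJ/mol

Let D be the C-Cl bond energy.
Σ(broken) = 1×356 + 6×422 + 1×238 = 3126
Σ(formed) = 1×356 + 1×D + 5×422 + 1×438 = 2904 + D
ΔH = Σ(broken) − Σ(formed) = (3126) − (2904 + D) = +222 − D
Setting this equal to −115 kJ gives D = 337 kJ/mol.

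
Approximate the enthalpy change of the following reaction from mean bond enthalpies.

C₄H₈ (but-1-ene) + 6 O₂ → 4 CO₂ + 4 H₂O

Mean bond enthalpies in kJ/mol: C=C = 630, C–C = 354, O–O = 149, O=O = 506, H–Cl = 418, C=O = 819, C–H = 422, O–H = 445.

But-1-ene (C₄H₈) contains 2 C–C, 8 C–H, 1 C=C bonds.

ΔH ≈ −2362 kJ

Bonds broken (reactants):
  C–C: 2 × 354 = 708
  C–H: 8 × 422 = 3376
  C=C: 1 × 630 = 630
  O=O: 6 × 506 = 3036
  Σ(broken) = 7750 kJ
Bonds formed (products):
  C=O: 8 × 819 = 6552
  O–H: 8 × 445 = 3560
  Σ(formed) = 10112 kJ
ΔH = Σ(broken) − Σ(formed) = 7750 − 10112 = −2362 kJ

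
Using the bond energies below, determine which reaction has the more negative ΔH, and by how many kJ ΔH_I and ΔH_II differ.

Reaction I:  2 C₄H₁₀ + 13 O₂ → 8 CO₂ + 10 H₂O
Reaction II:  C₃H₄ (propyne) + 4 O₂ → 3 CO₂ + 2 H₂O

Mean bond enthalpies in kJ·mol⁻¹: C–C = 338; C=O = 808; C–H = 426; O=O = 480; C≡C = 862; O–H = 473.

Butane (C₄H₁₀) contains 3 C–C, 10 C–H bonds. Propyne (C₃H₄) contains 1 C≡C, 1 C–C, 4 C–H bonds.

Reaction I, by 3684 kJ

Reaction I:
  Bonds broken (reactants):
    C–C: 6 × 338 = 2028
    C–H: 20 × 426 = 8520
    O=O: 13 × 480 = 6240
    Σ(broken) = 16788 kJ
  Bonds formed (products):
    C=O: 16 × 808 = 12928
    O–H: 20 × 473 = 9460
    Σ(formed) = 22388 kJ
  ΔH_I = 16788 − 22388 = −5600 kJ
Reaction II:
  Bonds broken (reactants):
    C≡C: 1 × 862 = 862
    C–C: 1 × 338 = 338
    C–H: 4 × 426 = 1704
    O=O: 4 × 480 = 1920
    Σ(broken) = 4824 kJ
  Bonds formed (products):
    C=O: 6 × 808 = 4848
    O–H: 4 × 473 = 1892
    Σ(formed) = 6740 kJ
  ΔH_II = 4824 − 6740 = −1916 kJ
ΔH_I − ΔH_II = −3684 kJ, so reaction I has the more negative ΔH; |ΔH_I − ΔH_II| = 3684 kJ.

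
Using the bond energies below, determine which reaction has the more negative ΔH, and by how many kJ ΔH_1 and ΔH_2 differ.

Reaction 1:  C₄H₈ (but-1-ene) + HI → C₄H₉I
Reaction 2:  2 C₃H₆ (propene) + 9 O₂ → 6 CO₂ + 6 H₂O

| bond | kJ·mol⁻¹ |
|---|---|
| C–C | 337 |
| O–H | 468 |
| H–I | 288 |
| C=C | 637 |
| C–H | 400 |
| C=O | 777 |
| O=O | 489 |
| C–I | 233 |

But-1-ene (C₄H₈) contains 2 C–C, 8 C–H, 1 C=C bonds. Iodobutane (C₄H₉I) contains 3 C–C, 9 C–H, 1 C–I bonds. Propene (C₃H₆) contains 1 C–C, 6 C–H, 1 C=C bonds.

Reaction 2, by 3746 kJ

Reaction 1:
  Bonds broken (reactants):
    C–C: 2 × 337 = 674
    C–H: 8 × 400 = 3200
    C=C: 1 × 637 = 637
    H–I: 1 × 288 = 288
    Σ(broken) = 4799 kJ
  Bonds formed (products):
    C–C: 3 × 337 = 1011
    C–H: 9 × 400 = 3600
    C–I: 1 × 233 = 233
    Σ(formed) = 4844 kJ
  ΔH_1 = 4799 − 4844 = −45 kJ
Reaction 2:
  Bonds broken (reactants):
    C–C: 2 × 337 = 674
    C–H: 12 × 400 = 4800
    C=C: 2 × 637 = 1274
    O=O: 9 × 489 = 4401
    Σ(broken) = 11149 kJ
  Bonds formed (products):
    C=O: 12 × 777 = 9324
    O–H: 12 × 468 = 5616
    Σ(formed) = 14940 kJ
  ΔH_2 = 11149 − 14940 = −3791 kJ
ΔH_1 − ΔH_2 = +3746 kJ, so reaction 2 has the more negative ΔH; |ΔH_1 − ΔH_2| = 3746 kJ.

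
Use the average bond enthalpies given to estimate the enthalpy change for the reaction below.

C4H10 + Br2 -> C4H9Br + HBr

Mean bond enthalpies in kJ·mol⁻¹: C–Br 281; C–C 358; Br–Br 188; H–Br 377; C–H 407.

Bonds broken (reactants):
  Br–Br: 1 × 188 = 188
  C–C: 3 × 358 = 1074
  C–H: 10 × 407 = 4070
  Σ(broken) = 5332 kJ
Bonds formed (products):
  C–Br: 1 × 281 = 281
  C–C: 3 × 358 = 1074
  C–H: 9 × 407 = 3663
  H–Br: 1 × 377 = 377
  Σ(formed) = 5395 kJ
ΔH = Σ(broken) − Σ(formed) = 5332 − 5395 = −63 kJ

ΔH ≈ −63 kJ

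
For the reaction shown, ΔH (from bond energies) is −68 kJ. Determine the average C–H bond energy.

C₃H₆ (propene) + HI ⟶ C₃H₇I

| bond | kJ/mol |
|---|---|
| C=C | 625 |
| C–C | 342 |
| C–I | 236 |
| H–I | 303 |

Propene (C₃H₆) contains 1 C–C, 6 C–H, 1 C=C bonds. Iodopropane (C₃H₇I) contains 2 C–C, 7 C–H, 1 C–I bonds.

Let D be the C–H bond energy.
Σ(broken) = 1×342 + 6×D + 1×625 + 1×303 = 1270 + 6D
Σ(formed) = 2×342 + 7×D + 1×236 = 920 + 7D
ΔH = Σ(broken) − Σ(formed) = (1270 + 6D) − (920 + 7D) = +350 − D
Setting this equal to −68 kJ gives D = 418 kJ/mol.

D(C–H) ≈ 418 kJ/mol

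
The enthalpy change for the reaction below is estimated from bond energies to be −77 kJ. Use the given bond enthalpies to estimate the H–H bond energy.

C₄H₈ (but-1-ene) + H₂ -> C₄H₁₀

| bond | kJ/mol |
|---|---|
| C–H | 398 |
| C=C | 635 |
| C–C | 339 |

D(H–H) ≈ 423 kJ/mol

Let D be the H–H bond energy.
Σ(broken) = 2×339 + 8×398 + 1×635 + 1×D = 4497 + D
Σ(formed) = 3×339 + 10×398 = 4997
ΔH = Σ(broken) − Σ(formed) = (4497 + D) − (4997) = −500 + D
Setting this equal to −77 kJ gives D = 423 kJ/mol.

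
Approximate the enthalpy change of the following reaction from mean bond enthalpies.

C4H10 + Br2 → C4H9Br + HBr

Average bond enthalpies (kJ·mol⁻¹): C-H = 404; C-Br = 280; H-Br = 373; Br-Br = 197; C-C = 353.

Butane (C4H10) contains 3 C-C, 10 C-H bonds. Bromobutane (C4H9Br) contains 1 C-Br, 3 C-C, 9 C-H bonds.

Bonds broken (reactants):
  Br-Br: 1 × 197 = 197
  C-C: 3 × 353 = 1059
  C-H: 10 × 404 = 4040
  Σ(broken) = 5296 kJ
Bonds formed (products):
  C-Br: 1 × 280 = 280
  C-C: 3 × 353 = 1059
  C-H: 9 × 404 = 3636
  H-Br: 1 × 373 = 373
  Σ(formed) = 5348 kJ
ΔH = Σ(broken) − Σ(formed) = 5296 − 5348 = −52 kJ

ΔH ≈ −52 kJ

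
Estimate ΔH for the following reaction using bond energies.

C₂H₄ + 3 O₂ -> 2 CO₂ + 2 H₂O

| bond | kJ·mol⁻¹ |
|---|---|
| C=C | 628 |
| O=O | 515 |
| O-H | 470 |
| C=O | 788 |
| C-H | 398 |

ΔH ≈ −1267 kJ

Bonds broken (reactants):
  C-H: 4 × 398 = 1592
  C=C: 1 × 628 = 628
  O=O: 3 × 515 = 1545
  Σ(broken) = 3765 kJ
Bonds formed (products):
  C=O: 4 × 788 = 3152
  O-H: 4 × 470 = 1880
  Σ(formed) = 5032 kJ
ΔH = Σ(broken) − Σ(formed) = 3765 − 5032 = −1267 kJ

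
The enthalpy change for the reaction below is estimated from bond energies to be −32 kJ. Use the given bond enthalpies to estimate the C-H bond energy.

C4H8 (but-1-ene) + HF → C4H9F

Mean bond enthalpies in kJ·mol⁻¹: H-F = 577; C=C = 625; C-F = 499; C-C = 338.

D(C-H) ≈ 397 kJ/mol

Let D be the C-H bond energy.
Σ(broken) = 2×338 + 8×D + 1×625 + 1×577 = 1878 + 8D
Σ(formed) = 3×338 + 1×499 + 9×D = 1513 + 9D
ΔH = Σ(broken) − Σ(formed) = (1878 + 8D) − (1513 + 9D) = +365 − D
Setting this equal to −32 kJ gives D = 397 kJ/mol.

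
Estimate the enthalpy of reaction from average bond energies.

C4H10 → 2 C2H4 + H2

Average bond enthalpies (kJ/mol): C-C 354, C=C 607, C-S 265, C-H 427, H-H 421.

Bonds broken (reactants):
  C-C: 3 × 354 = 1062
  C-H: 10 × 427 = 4270
  Σ(broken) = 5332 kJ
Bonds formed (products):
  C-H: 8 × 427 = 3416
  C=C: 2 × 607 = 1214
  H-H: 1 × 421 = 421
  Σ(formed) = 5051 kJ
ΔH = Σ(broken) − Σ(formed) = 5332 − 5051 = +281 kJ

ΔH ≈ +281 kJ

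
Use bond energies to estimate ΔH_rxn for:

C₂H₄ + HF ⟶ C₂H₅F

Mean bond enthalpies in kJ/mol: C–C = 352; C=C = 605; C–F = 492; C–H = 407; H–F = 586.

Bonds broken (reactants):
  C–H: 4 × 407 = 1628
  C=C: 1 × 605 = 605
  H–F: 1 × 586 = 586
  Σ(broken) = 2819 kJ
Bonds formed (products):
  C–C: 1 × 352 = 352
  C–F: 1 × 492 = 492
  C–H: 5 × 407 = 2035
  Σ(formed) = 2879 kJ
ΔH = Σ(broken) − Σ(formed) = 2819 − 2879 = −60 kJ

ΔH ≈ −60 kJ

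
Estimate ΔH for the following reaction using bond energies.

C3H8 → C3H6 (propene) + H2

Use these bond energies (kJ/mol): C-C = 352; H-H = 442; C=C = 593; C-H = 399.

ΔH ≈ +115 kJ

Bonds broken (reactants):
  C-C: 2 × 352 = 704
  C-H: 8 × 399 = 3192
  Σ(broken) = 3896 kJ
Bonds formed (products):
  C-C: 1 × 352 = 352
  C-H: 6 × 399 = 2394
  C=C: 1 × 593 = 593
  H-H: 1 × 442 = 442
  Σ(formed) = 3781 kJ
ΔH = Σ(broken) − Σ(formed) = 3896 − 3781 = +115 kJ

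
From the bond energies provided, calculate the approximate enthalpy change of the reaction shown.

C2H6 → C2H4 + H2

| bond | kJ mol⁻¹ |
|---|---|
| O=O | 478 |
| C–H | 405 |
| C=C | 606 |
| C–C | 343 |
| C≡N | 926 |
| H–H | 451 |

ΔH ≈ +96 kJ

Bonds broken (reactants):
  C–C: 1 × 343 = 343
  C–H: 6 × 405 = 2430
  Σ(broken) = 2773 kJ
Bonds formed (products):
  C–H: 4 × 405 = 1620
  C=C: 1 × 606 = 606
  H–H: 1 × 451 = 451
  Σ(formed) = 2677 kJ
ΔH = Σ(broken) − Σ(formed) = 2773 − 2677 = +96 kJ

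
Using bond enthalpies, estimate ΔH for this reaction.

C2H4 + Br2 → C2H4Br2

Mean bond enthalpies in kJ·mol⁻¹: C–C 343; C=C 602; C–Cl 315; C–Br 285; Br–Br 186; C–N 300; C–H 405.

ΔH ≈ −125 kJ

Bonds broken (reactants):
  Br–Br: 1 × 186 = 186
  C–H: 4 × 405 = 1620
  C=C: 1 × 602 = 602
  Σ(broken) = 2408 kJ
Bonds formed (products):
  C–Br: 2 × 285 = 570
  C–C: 1 × 343 = 343
  C–H: 4 × 405 = 1620
  Σ(formed) = 2533 kJ
ΔH = Σ(broken) − Σ(formed) = 2408 − 2533 = −125 kJ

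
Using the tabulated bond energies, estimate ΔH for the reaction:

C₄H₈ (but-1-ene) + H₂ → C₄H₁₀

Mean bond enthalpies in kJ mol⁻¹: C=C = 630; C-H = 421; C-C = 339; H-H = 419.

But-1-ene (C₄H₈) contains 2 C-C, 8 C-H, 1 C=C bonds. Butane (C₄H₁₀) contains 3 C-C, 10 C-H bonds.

ΔH ≈ −132 kJ

Bonds broken (reactants):
  C-C: 2 × 339 = 678
  C-H: 8 × 421 = 3368
  C=C: 1 × 630 = 630
  H-H: 1 × 419 = 419
  Σ(broken) = 5095 kJ
Bonds formed (products):
  C-C: 3 × 339 = 1017
  C-H: 10 × 421 = 4210
  Σ(formed) = 5227 kJ
ΔH = Σ(broken) − Σ(formed) = 5095 − 5227 = −132 kJ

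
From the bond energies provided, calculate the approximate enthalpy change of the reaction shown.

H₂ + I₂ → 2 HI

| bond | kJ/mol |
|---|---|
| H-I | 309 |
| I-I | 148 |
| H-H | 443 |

ΔH ≈ −27 kJ

Bonds broken (reactants):
  H-H: 1 × 443 = 443
  I-I: 1 × 148 = 148
  Σ(broken) = 591 kJ
Bonds formed (products):
  H-I: 2 × 309 = 618
  Σ(formed) = 618 kJ
ΔH = Σ(broken) − Σ(formed) = 591 − 618 = −27 kJ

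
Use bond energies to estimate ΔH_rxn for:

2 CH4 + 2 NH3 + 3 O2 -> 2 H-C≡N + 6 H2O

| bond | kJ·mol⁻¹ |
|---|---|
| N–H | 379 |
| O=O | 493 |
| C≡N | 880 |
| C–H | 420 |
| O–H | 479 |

ΔH ≈ −1235 kJ

Bonds broken (reactants):
  C–H: 8 × 420 = 3360
  N–H: 6 × 379 = 2274
  O=O: 3 × 493 = 1479
  Σ(broken) = 7113 kJ
Bonds formed (products):
  C≡N: 2 × 880 = 1760
  C–H: 2 × 420 = 840
  O–H: 12 × 479 = 5748
  Σ(formed) = 8348 kJ
ΔH = Σ(broken) − Σ(formed) = 7113 − 8348 = −1235 kJ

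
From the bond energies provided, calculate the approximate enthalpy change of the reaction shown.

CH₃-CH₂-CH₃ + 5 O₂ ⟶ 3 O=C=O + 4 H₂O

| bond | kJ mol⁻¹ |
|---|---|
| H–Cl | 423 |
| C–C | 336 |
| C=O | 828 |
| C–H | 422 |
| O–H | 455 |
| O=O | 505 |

ΔH ≈ −2035 kJ

Bonds broken (reactants):
  C–C: 2 × 336 = 672
  C–H: 8 × 422 = 3376
  O=O: 5 × 505 = 2525
  Σ(broken) = 6573 kJ
Bonds formed (products):
  C=O: 6 × 828 = 4968
  O–H: 8 × 455 = 3640
  Σ(formed) = 8608 kJ
ΔH = Σ(broken) − Σ(formed) = 6573 − 8608 = −2035 kJ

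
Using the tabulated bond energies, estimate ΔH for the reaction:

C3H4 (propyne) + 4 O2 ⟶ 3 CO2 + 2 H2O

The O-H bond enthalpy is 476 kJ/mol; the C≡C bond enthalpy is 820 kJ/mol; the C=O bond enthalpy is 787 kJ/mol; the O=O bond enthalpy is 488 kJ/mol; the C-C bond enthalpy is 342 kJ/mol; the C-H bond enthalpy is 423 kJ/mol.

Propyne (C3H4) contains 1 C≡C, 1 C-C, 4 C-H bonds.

ΔH ≈ −1820 kJ

Bonds broken (reactants):
  C≡C: 1 × 820 = 820
  C-C: 1 × 342 = 342
  C-H: 4 × 423 = 1692
  O=O: 4 × 488 = 1952
  Σ(broken) = 4806 kJ
Bonds formed (products):
  C=O: 6 × 787 = 4722
  O-H: 4 × 476 = 1904
  Σ(formed) = 6626 kJ
ΔH = Σ(broken) − Σ(formed) = 4806 − 6626 = −1820 kJ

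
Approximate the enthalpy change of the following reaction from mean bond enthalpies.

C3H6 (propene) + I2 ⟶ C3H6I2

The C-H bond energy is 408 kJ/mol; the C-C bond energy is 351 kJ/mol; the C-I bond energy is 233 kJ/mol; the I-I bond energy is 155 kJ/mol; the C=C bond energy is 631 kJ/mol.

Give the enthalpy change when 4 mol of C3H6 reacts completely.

ΔH = −124 kJ

Bonds broken (reactants):
  C-C: 1 × 351 = 351
  C-H: 6 × 408 = 2448
  C=C: 1 × 631 = 631
  I-I: 1 × 155 = 155
  Σ(broken) = 3585 kJ
Bonds formed (products):
  C-C: 2 × 351 = 702
  C-H: 6 × 408 = 2448
  C-I: 2 × 233 = 466
  Σ(formed) = 3616 kJ
ΔH = Σ(broken) − Σ(formed) = 3585 − 3616 = −31 kJ
For 4× the reaction as written: 4 × (−31) = −124 kJ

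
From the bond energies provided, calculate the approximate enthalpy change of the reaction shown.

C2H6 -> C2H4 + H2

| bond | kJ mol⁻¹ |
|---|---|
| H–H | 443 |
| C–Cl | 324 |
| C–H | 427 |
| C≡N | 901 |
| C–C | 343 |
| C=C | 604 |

Bonds broken (reactants):
  C–C: 1 × 343 = 343
  C–H: 6 × 427 = 2562
  Σ(broken) = 2905 kJ
Bonds formed (products):
  C–H: 4 × 427 = 1708
  C=C: 1 × 604 = 604
  H–H: 1 × 443 = 443
  Σ(formed) = 2755 kJ
ΔH = Σ(broken) − Σ(formed) = 2905 − 2755 = +150 kJ

ΔH ≈ +150 kJ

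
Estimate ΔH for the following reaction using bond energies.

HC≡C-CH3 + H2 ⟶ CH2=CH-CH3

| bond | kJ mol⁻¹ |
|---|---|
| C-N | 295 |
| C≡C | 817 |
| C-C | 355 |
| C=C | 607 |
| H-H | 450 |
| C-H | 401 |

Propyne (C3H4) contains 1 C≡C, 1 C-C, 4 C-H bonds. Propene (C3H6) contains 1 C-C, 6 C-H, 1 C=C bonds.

ΔH ≈ −142 kJ

Bonds broken (reactants):
  C≡C: 1 × 817 = 817
  C-C: 1 × 355 = 355
  C-H: 4 × 401 = 1604
  H-H: 1 × 450 = 450
  Σ(broken) = 3226 kJ
Bonds formed (products):
  C-C: 1 × 355 = 355
  C-H: 6 × 401 = 2406
  C=C: 1 × 607 = 607
  Σ(formed) = 3368 kJ
ΔH = Σ(broken) − Σ(formed) = 3226 − 3368 = −142 kJ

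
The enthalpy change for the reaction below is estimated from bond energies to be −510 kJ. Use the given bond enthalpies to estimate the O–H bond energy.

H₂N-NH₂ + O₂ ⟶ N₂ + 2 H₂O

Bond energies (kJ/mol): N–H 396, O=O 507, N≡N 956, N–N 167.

D(O–H) ≈ 453 kJ/mol

Let D be the O–H bond energy.
Σ(broken) = 4×396 + 1×167 + 1×507 = 2258
Σ(formed) = 1×956 + 4×D = 956 + 4D
ΔH = Σ(broken) − Σ(formed) = (2258) − (956 + 4D) = +1302 − 4D
Setting this equal to −510 kJ gives 4D = 1812, so D = 453 kJ/mol.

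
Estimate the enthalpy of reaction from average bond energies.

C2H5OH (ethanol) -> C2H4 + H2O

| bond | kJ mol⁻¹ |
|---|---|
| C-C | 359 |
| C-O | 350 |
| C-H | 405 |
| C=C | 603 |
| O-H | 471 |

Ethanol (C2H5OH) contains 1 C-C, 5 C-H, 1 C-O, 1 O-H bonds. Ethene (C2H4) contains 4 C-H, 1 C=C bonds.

ΔH ≈ +40 kJ

Bonds broken (reactants):
  C-C: 1 × 359 = 359
  C-H: 5 × 405 = 2025
  C-O: 1 × 350 = 350
  O-H: 1 × 471 = 471
  Σ(broken) = 3205 kJ
Bonds formed (products):
  C-H: 4 × 405 = 1620
  C=C: 1 × 603 = 603
  O-H: 2 × 471 = 942
  Σ(formed) = 3165 kJ
ΔH = Σ(broken) − Σ(formed) = 3205 − 3165 = +40 kJ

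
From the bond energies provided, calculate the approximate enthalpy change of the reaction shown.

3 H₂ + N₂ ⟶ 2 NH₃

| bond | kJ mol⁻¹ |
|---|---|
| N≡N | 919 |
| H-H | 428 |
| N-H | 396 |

ΔH ≈ −173 kJ

Bonds broken (reactants):
  H-H: 3 × 428 = 1284
  N≡N: 1 × 919 = 919
  Σ(broken) = 2203 kJ
Bonds formed (products):
  N-H: 6 × 396 = 2376
  Σ(formed) = 2376 kJ
ΔH = Σ(broken) − Σ(formed) = 2203 − 2376 = −173 kJ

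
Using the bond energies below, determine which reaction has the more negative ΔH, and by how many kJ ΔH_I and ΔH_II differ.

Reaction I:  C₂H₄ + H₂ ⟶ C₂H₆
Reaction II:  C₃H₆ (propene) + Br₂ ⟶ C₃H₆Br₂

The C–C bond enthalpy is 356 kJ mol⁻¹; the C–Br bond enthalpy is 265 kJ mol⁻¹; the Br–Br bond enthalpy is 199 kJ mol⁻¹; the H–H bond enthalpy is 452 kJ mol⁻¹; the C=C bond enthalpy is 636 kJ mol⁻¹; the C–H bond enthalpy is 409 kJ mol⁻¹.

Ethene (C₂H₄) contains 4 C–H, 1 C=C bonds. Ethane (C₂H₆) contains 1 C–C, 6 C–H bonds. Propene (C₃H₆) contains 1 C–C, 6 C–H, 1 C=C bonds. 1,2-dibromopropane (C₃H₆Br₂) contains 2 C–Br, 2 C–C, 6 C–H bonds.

Reaction I, by 35 kJ

Reaction I:
  Bonds broken (reactants):
    C–H: 4 × 409 = 1636
    C=C: 1 × 636 = 636
    H–H: 1 × 452 = 452
    Σ(broken) = 2724 kJ
  Bonds formed (products):
    C–C: 1 × 356 = 356
    C–H: 6 × 409 = 2454
    Σ(formed) = 2810 kJ
  ΔH_I = 2724 − 2810 = −86 kJ
Reaction II:
  Bonds broken (reactants):
    Br–Br: 1 × 199 = 199
    C–C: 1 × 356 = 356
    C–H: 6 × 409 = 2454
    C=C: 1 × 636 = 636
    Σ(broken) = 3645 kJ
  Bonds formed (products):
    C–Br: 2 × 265 = 530
    C–C: 2 × 356 = 712
    C–H: 6 × 409 = 2454
    Σ(formed) = 3696 kJ
  ΔH_II = 3645 − 3696 = −51 kJ
ΔH_I − ΔH_II = −35 kJ, so reaction I has the more negative ΔH; |ΔH_I − ΔH_II| = 35 kJ.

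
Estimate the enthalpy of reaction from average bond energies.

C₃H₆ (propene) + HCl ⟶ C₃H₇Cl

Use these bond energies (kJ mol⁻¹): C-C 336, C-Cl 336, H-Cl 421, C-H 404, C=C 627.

Bonds broken (reactants):
  C-C: 1 × 336 = 336
  C-H: 6 × 404 = 2424
  C=C: 1 × 627 = 627
  H-Cl: 1 × 421 = 421
  Σ(broken) = 3808 kJ
Bonds formed (products):
  C-C: 2 × 336 = 672
  C-Cl: 1 × 336 = 336
  C-H: 7 × 404 = 2828
  Σ(formed) = 3836 kJ
ΔH = Σ(broken) − Σ(formed) = 3808 − 3836 = −28 kJ

ΔH ≈ −28 kJ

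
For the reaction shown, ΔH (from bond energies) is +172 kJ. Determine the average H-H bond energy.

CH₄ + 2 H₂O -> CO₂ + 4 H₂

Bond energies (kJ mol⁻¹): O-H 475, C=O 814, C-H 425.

Let D be the H-H bond energy.
Σ(broken) = 4×425 + 4×475 = 3600
Σ(formed) = 2×814 + 4×D = 1628 + 4D
ΔH = Σ(broken) − Σ(formed) = (3600) − (1628 + 4D) = +1972 − 4D
Setting this equal to +172 kJ gives 4D = 1800, so D = 450 kJ/mol.

D(H-H) ≈ 450 kJ/mol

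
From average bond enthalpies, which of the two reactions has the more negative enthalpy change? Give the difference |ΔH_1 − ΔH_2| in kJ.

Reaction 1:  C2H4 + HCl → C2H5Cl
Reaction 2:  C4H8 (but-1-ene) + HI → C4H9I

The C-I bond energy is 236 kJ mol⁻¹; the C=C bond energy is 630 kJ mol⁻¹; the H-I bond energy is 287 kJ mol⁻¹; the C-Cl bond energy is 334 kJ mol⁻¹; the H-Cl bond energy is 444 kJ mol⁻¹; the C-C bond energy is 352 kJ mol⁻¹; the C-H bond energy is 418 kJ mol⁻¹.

Reaction 1:
  Bonds broken (reactants):
    C-H: 4 × 418 = 1672
    C=C: 1 × 630 = 630
    H-Cl: 1 × 444 = 444
    Σ(broken) = 2746 kJ
  Bonds formed (products):
    C-C: 1 × 352 = 352
    C-Cl: 1 × 334 = 334
    C-H: 5 × 418 = 2090
    Σ(formed) = 2776 kJ
  ΔH_1 = 2746 − 2776 = −30 kJ
Reaction 2:
  Bonds broken (reactants):
    C-C: 2 × 352 = 704
    C-H: 8 × 418 = 3344
    C=C: 1 × 630 = 630
    H-I: 1 × 287 = 287
    Σ(broken) = 4965 kJ
  Bonds formed (products):
    C-C: 3 × 352 = 1056
    C-H: 9 × 418 = 3762
    C-I: 1 × 236 = 236
    Σ(formed) = 5054 kJ
  ΔH_2 = 4965 − 5054 = −89 kJ
ΔH_1 − ΔH_2 = +59 kJ, so reaction 2 has the more negative ΔH; |ΔH_1 − ΔH_2| = 59 kJ.

Reaction 2, by 59 kJ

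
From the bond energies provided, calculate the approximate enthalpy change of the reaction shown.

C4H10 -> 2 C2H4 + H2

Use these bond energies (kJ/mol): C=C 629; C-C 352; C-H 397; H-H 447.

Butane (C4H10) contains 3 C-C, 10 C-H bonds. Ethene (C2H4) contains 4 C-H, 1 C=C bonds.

Bonds broken (reactants):
  C-C: 3 × 352 = 1056
  C-H: 10 × 397 = 3970
  Σ(broken) = 5026 kJ
Bonds formed (products):
  C-H: 8 × 397 = 3176
  C=C: 2 × 629 = 1258
  H-H: 1 × 447 = 447
  Σ(formed) = 4881 kJ
ΔH = Σ(broken) − Σ(formed) = 5026 − 4881 = +145 kJ

ΔH ≈ +145 kJ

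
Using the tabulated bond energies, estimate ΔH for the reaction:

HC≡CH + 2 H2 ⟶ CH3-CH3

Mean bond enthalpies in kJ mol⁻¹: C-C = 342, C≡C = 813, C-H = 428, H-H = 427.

ΔH ≈ −387 kJ

Bonds broken (reactants):
  C≡C: 1 × 813 = 813
  C-H: 2 × 428 = 856
  H-H: 2 × 427 = 854
  Σ(broken) = 2523 kJ
Bonds formed (products):
  C-C: 1 × 342 = 342
  C-H: 6 × 428 = 2568
  Σ(formed) = 2910 kJ
ΔH = Σ(broken) − Σ(formed) = 2523 − 2910 = −387 kJ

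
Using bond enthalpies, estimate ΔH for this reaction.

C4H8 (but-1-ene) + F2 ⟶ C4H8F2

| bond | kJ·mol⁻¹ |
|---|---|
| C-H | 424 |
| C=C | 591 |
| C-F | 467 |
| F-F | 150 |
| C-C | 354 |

ΔH ≈ −547 kJ

Bonds broken (reactants):
  C-C: 2 × 354 = 708
  C-H: 8 × 424 = 3392
  C=C: 1 × 591 = 591
  F-F: 1 × 150 = 150
  Σ(broken) = 4841 kJ
Bonds formed (products):
  C-C: 3 × 354 = 1062
  C-F: 2 × 467 = 934
  C-H: 8 × 424 = 3392
  Σ(formed) = 5388 kJ
ΔH = Σ(broken) − Σ(formed) = 4841 − 5388 = −547 kJ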